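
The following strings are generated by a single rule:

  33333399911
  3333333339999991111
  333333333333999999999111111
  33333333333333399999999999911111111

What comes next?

Each string has the form 3^{3n+3} 9^{3n} 1^{2n} (n = 1, 2, …).
Setting n = 5 gives 18, 15, 10 characters in each block.

3333333333333333339999999999999991111111111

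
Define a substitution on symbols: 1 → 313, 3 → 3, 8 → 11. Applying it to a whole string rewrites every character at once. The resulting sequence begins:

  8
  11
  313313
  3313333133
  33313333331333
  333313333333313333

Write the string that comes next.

3333313333333333133333

φ(333313333333313333) expands symbol-by-symbol to 3 3 3 3 313 3 3 3 3 3 3 3 3 313 3 3 3 3; joining the 18 pieces gives the next term.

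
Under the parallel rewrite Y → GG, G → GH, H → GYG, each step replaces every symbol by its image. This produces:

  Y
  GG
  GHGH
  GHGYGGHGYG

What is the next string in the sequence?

GHGYGGHGGGHGHGYGGHGGGH

Apply φ to GHGYGGHGYG symbol by symbol: G→GH, H→GYG, G→GH, Y→GG, G→GH, G→GH, H→GYG, G→GH, Y→GG, G→GH; joined: GH GYG GH GG GH GH GYG GH GG GH.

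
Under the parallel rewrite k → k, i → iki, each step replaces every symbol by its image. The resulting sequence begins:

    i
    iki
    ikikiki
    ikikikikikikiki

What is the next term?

Applying the rule to each of the 15 symbols of ikikikikikikiki gives the pieces iki k iki k iki k iki k iki k iki k iki k iki, which concatenate to the answer.

ikikikikikikikikikikikikikikiki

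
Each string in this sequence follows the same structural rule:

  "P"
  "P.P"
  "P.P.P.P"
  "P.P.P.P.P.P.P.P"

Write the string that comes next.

Every step duplicates the string with '.' between the halves.
One more doubling of P.P.P.P.P.P.P.P gives the answer.

P.P.P.P.P.P.P.P.P.P.P.P.P.P.P.P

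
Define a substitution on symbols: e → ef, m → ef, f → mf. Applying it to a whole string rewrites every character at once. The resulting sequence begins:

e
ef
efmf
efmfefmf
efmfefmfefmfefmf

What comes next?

Replace each of the 16 characters of efmfefmfefmfefmf in place — ef mf ef mf ef mf ef mf ef mf ef mf ef mf ef mf — and concatenate.

efmfefmfefmfefmfefmfefmfefmfefmf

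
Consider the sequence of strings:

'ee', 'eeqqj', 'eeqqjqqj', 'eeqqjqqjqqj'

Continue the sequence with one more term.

Each term is the previous one with qqj appended.
Applying this once more to eeqqjqqjqqj:

eeqqjqqjqqjqqj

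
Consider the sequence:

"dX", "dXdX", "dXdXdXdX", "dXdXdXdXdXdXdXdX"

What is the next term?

Every step duplicates the string.
Doubling dXdXdXdXdXdXdXdX:

dXdXdXdXdXdXdXdXdXdXdXdXdXdXdXdX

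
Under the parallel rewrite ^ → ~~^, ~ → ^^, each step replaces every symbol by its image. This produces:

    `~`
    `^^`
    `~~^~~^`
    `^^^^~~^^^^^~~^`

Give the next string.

~~^~~^~~^~~^^^^^~~^~~^~~^~~^~~^^^^^~~^

Applying the rule to each of the 14 symbols of ^^^^~~^^^^^~~^ gives the pieces ~~^ ~~^ ~~^ ~~^ ^^ ^^ ~~^ ~~^ ~~^ ~~^ ~~^ ^^ ^^ ~~^, which concatenate to the answer.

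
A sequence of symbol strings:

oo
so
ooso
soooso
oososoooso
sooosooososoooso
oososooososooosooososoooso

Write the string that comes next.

This is a Fibonacci-style word recurrence s(k) = s(k−2)·s(k−1): e.g. oo·so = ooso.
The next term joins sooosooososoooso and oososooososooosooososoooso.

sooosooososooosooososooososooosooososoooso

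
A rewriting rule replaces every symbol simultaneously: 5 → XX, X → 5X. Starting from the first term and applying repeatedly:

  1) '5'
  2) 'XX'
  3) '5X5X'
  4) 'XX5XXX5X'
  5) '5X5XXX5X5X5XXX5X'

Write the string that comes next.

φ(5X5XXX5X5X5XXX5X) expands symbol-by-symbol to XX 5X XX 5X 5X 5X XX 5X XX 5X XX 5X 5X 5X XX 5X; joining the 16 pieces gives the next term.

XX5XXX5X5X5XXX5XXX5XXX5X5X5XXX5X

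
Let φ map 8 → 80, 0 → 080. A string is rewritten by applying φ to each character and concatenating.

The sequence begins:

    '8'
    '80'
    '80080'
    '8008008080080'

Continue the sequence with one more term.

Replace each of the 13 characters of 8008008080080 in place — 80 080 080 80 080 080 80 080 80 080 080 80 080 — and concatenate.

8008008080080080800808008008080080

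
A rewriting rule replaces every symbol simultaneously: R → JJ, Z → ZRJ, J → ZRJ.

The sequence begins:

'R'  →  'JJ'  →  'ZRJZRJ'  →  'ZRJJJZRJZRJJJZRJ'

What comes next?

Rewriting the 16 symbols of ZRJJJZRJZRJJJZRJ one by one yields ZRJ JJ ZRJ ZRJ ZRJ ZRJ JJ ZRJ ZRJ JJ ZRJ ZRJ ZRJ ZRJ JJ ZRJ; concatenated:

ZRJJJZRJZRJZRJZRJJJZRJZRJJJZRJZRJZRJZRJJJZRJ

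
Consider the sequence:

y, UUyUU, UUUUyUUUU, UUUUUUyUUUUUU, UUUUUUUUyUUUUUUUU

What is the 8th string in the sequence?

s(k+1) = UU·s(k)·UU, so each term gains UU as a prefix and UU as a suffix.
From UUUUUUUUyUUUUUUUU, 3 further steps: UUUUUUUUyUUUUUUUU → UUUUUUUUUUyUUUUUUUUUU → UUUUUUUUUUUUyUUUUUUUUUUUU → (answer).

UUUUUUUUUUUUUUyUUUUUUUUUUUUUU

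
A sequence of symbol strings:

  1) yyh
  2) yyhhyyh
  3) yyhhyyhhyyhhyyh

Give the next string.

Each string is two copies of the previous one joined by 'h'.
Doubling yyhhyyhhyyhhyyh with 'h' between the halves:

yyhhyyhhyyhhyyhhyyhhyyhhyyhhyyh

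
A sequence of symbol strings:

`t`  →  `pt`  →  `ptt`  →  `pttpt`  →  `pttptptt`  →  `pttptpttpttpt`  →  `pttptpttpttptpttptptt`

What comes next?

pttptpttpttptpttptpttpttptpttpttpt

Each term (from the third on) is the previous term followed by the one before it: term 3 = pt·t = ptt.
Continuing: pttptpttpttptpttptptt · pttptpttpttpt gives term 8.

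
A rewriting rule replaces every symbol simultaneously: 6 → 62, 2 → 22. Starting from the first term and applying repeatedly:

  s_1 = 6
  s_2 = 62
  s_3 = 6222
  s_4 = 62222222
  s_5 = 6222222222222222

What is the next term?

62222222222222222222222222222222

Replace each of the 16 characters of 6222222222222222 in place — 62 22 22 22 22 22 22 22 22 22 22 22 22 22 22 22 — and concatenate.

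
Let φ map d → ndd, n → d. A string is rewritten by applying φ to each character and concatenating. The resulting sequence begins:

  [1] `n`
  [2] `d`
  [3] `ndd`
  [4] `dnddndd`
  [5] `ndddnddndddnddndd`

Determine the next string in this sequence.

Rewriting the 17 symbols of ndddnddndddnddndd one by one yields d ndd ndd ndd d ndd ndd d ndd ndd ndd d ndd ndd d ndd ndd; concatenated:

dnddnddndddnddndddnddnddndddnddndddnddndd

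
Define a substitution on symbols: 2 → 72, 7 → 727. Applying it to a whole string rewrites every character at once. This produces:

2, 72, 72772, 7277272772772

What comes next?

Replace each of the 13 characters of 7277272772772 in place — 727 72 727 727 72 727 72 727 727 72 727 727 72 — and concatenate.

7277272772772727727277277272772772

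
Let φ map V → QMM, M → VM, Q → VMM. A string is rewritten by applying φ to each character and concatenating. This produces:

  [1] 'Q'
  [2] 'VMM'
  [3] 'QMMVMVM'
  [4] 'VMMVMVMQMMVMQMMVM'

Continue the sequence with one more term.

QMMVMVMQMMVMQMMVMVMMVMVMQMMVMVMMVMVMQMMVM

Applying the rule to each of the 17 symbols of VMMVMVMQMMVMQMMVM gives the pieces QMM VM VM QMM VM QMM VM VMM VM VM QMM VM VMM VM VM QMM VM, which concatenate to the answer.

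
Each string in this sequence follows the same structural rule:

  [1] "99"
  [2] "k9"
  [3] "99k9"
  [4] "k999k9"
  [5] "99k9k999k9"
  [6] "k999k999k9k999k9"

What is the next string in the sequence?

99k9k999k9k999k999k9k999k9

Each term (from the third on) is the two preceding terms concatenated in order: term 3 = 99·k9 = 99k9.
The next term joins 99k9k999k9 and k999k999k9k999k9.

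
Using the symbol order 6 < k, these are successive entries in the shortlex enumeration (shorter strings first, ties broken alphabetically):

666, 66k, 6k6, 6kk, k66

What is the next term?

Find the rightmost character of k66 below k, bump it to the next letter, and reset everything to its right to 6.

k6k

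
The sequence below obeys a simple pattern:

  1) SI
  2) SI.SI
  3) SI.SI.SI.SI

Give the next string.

Every step duplicates the string with '.' between the halves.
Doubling SI.SI.SI.SI with '.' between the halves:

SI.SI.SI.SI.SI.SI.SI.SI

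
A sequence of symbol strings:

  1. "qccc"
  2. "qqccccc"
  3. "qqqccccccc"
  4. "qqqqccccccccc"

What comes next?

Each string has the form q^{n-1} c^{2n-1}, where the shown terms are n = 2, 3, 4, 5.
At n = 6 the blocks have lengths 5, 11.

qqqqqccccccccccc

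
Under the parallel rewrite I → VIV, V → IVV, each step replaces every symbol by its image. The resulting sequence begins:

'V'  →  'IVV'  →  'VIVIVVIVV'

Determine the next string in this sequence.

Apply φ to VIVIVVIVV symbol by symbol: V→IVV, I→VIV, V→IVV, I→VIV, V→IVV, V→IVV, I→VIV, V→IVV, V→IVV; joined: IVV VIV IVV VIV IVV IVV VIV IVV IVV.

IVVVIVIVVVIVIVVIVVVIVIVVIVV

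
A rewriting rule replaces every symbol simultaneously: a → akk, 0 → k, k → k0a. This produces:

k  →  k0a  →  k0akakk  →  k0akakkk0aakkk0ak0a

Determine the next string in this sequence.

φ(k0akakkk0aakkk0ak0a) expands symbol-by-symbol to k0a k akk k0a akk k0a k0a k0a k akk akk k0a k0a k0a k akk k0a k akk; joining the 19 pieces gives the next term.

k0akakkk0aakkk0ak0ak0akakkakkk0ak0ak0akakkk0akakk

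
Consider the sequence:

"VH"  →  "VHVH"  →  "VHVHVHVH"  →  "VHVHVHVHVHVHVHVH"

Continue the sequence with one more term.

VHVHVHVHVHVHVHVHVHVHVHVHVHVHVHVH

s(k+1) = s(k)·s(k) — each term doubles the last.
One more doubling of VHVHVHVHVHVHVHVH gives the answer.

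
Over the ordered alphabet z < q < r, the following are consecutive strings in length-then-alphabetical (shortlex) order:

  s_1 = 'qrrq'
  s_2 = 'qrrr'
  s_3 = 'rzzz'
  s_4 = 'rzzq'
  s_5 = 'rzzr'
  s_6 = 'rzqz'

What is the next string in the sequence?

Treat rzqz as a base-3 numeral over the given alphabet and add one, carrying through any trailing r's.

rzqq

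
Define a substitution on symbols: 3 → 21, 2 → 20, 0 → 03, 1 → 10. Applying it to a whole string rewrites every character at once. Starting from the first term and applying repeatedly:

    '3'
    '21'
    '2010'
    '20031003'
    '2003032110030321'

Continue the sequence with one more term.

20030321032120101003032103212010

Replace each of the 16 characters of 2003032110030321 in place — 20 03 03 21 03 21 20 10 10 03 03 21 03 21 20 10 — and concatenate.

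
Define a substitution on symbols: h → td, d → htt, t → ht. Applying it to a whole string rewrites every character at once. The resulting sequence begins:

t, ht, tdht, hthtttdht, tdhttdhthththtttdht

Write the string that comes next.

hthtttdhththtttdhttdhttdhttdhthththtttdht

Applying the rule to each of the 19 symbols of tdhttdhthththtttdht gives the pieces ht htt td ht ht htt td ht td ht td ht td ht ht ht htt td ht, which concatenate to the answer.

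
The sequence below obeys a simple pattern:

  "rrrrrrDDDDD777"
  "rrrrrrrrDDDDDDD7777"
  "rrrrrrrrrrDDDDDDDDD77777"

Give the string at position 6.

Term n consists of 2n r's, followed by 2n-1 D's, followed by n 7's, where the shown terms are n = 3, 4, 5.
Setting n = 8 gives 16, 15, 8 characters in each block.

rrrrrrrrrrrrrrrrDDDDDDDDDDDDDDD77777777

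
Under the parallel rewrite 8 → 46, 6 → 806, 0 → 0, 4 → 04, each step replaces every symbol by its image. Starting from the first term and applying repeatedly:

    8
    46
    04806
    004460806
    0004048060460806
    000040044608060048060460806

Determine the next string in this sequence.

Applying the rule to each of the 27 symbols of 000040044608060048060460806 gives the pieces 0 0 0 0 04 0 0 04 04 806 0 46 0 806 0 0 04 46 0 806 0 04 806 0 46 0 806, which concatenate to the answer.

000004000404806046080600044608060048060460806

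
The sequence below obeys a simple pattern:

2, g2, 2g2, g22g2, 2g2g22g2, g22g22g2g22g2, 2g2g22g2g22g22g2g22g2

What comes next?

This is a Fibonacci-style word recurrence s(k) = s(k−2)·s(k−1): e.g. 2·g2 = 2g2.
Continuing: g22g22g2g22g2 · 2g2g22g2g22g22g2g22g2 gives term 8.

g22g22g2g22g22g2g22g2g22g22g2g22g2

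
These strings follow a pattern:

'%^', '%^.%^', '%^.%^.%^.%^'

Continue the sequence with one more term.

Every step duplicates the string with '.' between the halves.
Doubling %^.%^.%^.%^ with '.' between the halves:

%^.%^.%^.%^.%^.%^.%^.%^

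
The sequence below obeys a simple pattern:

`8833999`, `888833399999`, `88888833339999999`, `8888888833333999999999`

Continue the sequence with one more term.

The n-th term is 2n 8's then n+1 3's then 2n+1 9's (n = 1, 2, …).
For the next term, n = 5, so the run lengths are 10, 6, 11.

888888888833333399999999999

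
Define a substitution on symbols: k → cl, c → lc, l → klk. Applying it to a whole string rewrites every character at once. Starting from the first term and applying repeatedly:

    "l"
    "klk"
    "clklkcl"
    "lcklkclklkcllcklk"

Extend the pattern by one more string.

Applying the rule to each of the 17 symbols of lcklkclklkcllcklk gives the pieces klk lc cl klk cl lc klk cl klk cl lc klk klk lc cl klk cl, which concatenate to the answer.

klklcclklkcllcklkclklkcllcklkklklcclklkcl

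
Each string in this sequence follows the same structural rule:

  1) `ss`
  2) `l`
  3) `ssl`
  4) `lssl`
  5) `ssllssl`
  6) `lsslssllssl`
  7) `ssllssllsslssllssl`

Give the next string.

lsslssllsslssllssllsslssllssl

This is a Fibonacci-style word recurrence s(k) = s(k−2)·s(k−1): e.g. ss·l = ssl.
Continuing: lsslssllssl · ssllssllsslssllssl gives term 8.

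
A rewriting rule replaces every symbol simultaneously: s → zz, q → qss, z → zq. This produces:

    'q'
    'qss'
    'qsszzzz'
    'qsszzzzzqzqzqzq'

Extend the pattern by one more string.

qsszzzzzqzqzqzqzqqsszqqsszqqsszqqss

φ(qsszzzzzqzqzqzq) expands symbol-by-symbol to qss zz zz zq zq zq zq zq qss zq qss zq qss zq qss; joining the 15 pieces gives the next term.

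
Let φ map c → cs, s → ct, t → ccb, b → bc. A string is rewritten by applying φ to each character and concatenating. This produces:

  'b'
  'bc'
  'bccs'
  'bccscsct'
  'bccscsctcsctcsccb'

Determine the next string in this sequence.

bccscsctcsctcsccbcsctcsccbcsctcscsbc

φ(bccscsctcsctcsccb) expands symbol-by-symbol to bc cs cs ct cs ct cs ccb cs ct cs ccb cs ct cs cs bc; joining the 17 pieces gives the next term.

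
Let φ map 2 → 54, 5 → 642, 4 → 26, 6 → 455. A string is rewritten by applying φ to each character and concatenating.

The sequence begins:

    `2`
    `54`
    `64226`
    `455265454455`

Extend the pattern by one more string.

2664264254455642266422626642642

Rewriting each symbol of 455265454455: 4→26, 5→642, 5→642, 2→54, 6→455, 5→642, 4→26, 5→642, 4→26, 4→26, 5→642, 5→642, which concatenates to 26 642 642 54 455 642 26 642 26 26 642 642.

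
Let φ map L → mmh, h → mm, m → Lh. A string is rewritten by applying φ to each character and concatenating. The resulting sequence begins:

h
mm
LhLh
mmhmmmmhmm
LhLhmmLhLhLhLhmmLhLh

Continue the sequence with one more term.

mmhmmmmhmmLhLhmmhmmmmhmmmmhmmmmhmmLhLhmmhmmmmhmm

Applying the rule to each of the 20 symbols of LhLhmmLhLhLhLhmmLhLh gives the pieces mmh mm mmh mm Lh Lh mmh mm mmh mm mmh mm mmh mm Lh Lh mmh mm mmh mm, which concatenate to the answer.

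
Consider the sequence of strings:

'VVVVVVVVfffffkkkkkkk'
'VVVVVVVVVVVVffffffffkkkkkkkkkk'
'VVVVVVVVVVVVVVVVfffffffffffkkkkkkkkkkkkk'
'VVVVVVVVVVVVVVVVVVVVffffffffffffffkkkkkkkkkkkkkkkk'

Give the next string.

The n-th term is 4n V's then 3n-1 f's then 3n+1 k's, where the shown terms are n = 2, 3, 4, 5.
At n = 6 the blocks have lengths 24, 17, 19.

VVVVVVVVVVVVVVVVVVVVVVVVfffffffffffffffffkkkkkkkkkkkkkkkkkkk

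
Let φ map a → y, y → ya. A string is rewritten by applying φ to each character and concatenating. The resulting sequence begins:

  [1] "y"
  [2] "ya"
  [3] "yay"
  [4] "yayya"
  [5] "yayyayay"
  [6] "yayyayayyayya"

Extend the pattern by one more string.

φ(yayyayayyayya) expands symbol-by-symbol to ya y ya ya y ya y ya ya y ya ya y; joining the 13 pieces gives the next term.

yayyayayyayyayayyayay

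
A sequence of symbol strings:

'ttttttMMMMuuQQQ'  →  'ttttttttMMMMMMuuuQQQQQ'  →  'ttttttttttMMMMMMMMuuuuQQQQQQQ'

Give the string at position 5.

Reading off run lengths: t runs 6, 8, 10; M runs 4, 6, 8; u runs 2, 3, 4; Q runs 3, 5, 7 — each is linear in n, where the shown terms are n = 2, 3, 4.
At n = 6 the blocks have lengths 14, 12, 6, 11.

ttttttttttttttMMMMMMMMMMMMuuuuuuQQQQQQQQQQQ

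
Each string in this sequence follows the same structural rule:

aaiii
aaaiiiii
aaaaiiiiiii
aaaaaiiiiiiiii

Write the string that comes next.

Each string has the form a^{n} i^{2n-1}, where the shown terms are n = 2, 3, 4, 5.
At n = 6 the blocks have lengths 6, 11.

aaaaaaiiiiiiiiiii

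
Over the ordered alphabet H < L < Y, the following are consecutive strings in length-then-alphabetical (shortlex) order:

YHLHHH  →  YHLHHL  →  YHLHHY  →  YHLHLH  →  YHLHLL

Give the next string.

Find the rightmost character of YHLHLL below Y, bump it to the next letter, and reset everything to its right to H.

YHLHLY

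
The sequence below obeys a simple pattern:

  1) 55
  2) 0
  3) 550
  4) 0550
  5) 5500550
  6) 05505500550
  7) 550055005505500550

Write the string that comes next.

Each term (from the third on) is the two preceding terms concatenated in order: term 3 = 55·0 = 550.
Continuing: 05505500550 · 550055005505500550 gives term 8.

05505500550550055005505500550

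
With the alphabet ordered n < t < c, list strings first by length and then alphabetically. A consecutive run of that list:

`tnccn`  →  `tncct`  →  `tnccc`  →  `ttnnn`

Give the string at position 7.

ttntn

Stepping forward 3 times from ttnnn: ttnnn → ttnnt → ttnnc, then the target.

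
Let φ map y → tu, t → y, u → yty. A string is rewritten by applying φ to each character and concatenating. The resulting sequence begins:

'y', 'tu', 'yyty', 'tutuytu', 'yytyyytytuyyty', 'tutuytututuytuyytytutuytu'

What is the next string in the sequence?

φ(tutuytututuytuyytytutuytu) expands symbol-by-symbol to y yty y yty tu y yty y yty y yty tu y yty tu tu y tu y yty y yty tu y yty; joining the 25 pieces gives the next term.

yytyyytytuyytyyytyyytytuyytytutuytuyytyyytytuyyty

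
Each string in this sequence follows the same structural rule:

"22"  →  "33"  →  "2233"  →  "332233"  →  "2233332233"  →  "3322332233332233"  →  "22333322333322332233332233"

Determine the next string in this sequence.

332233223333223322333322333322332233332233

This is a Fibonacci-style word recurrence s(k) = s(k−2)·s(k−1): e.g. 22·33 = 2233.
Continuing: 3322332233332233 · 22333322333322332233332233 gives term 8.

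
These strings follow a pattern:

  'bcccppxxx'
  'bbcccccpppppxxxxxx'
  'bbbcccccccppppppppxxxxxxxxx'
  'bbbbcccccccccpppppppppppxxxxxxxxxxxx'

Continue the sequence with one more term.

bbbbbcccccccccccppppppppppppppxxxxxxxxxxxxxxx

The n-th term is n b's then 2n+1 c's then 3n-1 p's then 3n x's (n = 1, 2, …).
Setting n = 5 gives 5, 11, 14, 15 characters in each block.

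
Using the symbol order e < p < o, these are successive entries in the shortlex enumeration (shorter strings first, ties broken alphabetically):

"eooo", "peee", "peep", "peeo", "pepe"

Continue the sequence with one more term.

pepp

Find the rightmost character of pepe below o, bump it to the next letter, and reset everything to its right to e.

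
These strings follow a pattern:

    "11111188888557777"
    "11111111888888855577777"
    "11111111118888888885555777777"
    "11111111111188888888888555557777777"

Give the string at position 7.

Term n consists of 2n+2 1's, followed by 2n+1 8's, followed by n 5's, followed by n+2 7's, where the shown terms are n = 2, 3, 4, 5.
At n = 8 the blocks have lengths 18, 17, 8, 10.

11111111111111111188888888888888888555555557777777777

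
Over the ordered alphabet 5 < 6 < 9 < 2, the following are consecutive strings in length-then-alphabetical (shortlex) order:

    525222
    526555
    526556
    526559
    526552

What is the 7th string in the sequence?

Advancing 2 positions from 526552 through 526552 → 526565 reaches term 7.

526566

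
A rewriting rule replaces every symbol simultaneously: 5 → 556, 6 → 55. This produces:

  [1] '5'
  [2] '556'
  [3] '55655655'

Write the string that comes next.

Expanding 55655655: 5→556, 5→556, 6→55, 5→556, 5→556, 6→55, 5→556, 5→556. Concatenated: 556 556 55 556 556 55 556 556.

5565565555655655556556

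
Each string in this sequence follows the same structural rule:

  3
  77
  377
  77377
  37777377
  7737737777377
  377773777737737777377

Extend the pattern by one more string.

This is a Fibonacci-style word recurrence s(k) = s(k−2)·s(k−1): e.g. 3·77 = 377.
The next term joins 7737737777377 and 377773777737737777377.

7737737777377377773777737737777377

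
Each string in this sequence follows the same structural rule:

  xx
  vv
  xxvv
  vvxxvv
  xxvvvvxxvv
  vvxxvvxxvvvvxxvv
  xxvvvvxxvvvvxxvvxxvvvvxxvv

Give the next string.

This is a Fibonacci-style word recurrence s(k) = s(k−2)·s(k−1): e.g. xx·vv = xxvv.
So term 8 is vvxxvvxxvvvvxxvv·xxvvvvxxvvvvxxvvxxvvvvxxvv.

vvxxvvxxvvvvxxvvxxvvvvxxvvvvxxvvxxvvvvxxvv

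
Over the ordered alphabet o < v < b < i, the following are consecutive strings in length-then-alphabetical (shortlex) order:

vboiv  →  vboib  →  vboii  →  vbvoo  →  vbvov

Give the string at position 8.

vbvvo

Continuing the enumeration 3 steps past vbvov: vbvov → vbvob → vbvoi → (answer).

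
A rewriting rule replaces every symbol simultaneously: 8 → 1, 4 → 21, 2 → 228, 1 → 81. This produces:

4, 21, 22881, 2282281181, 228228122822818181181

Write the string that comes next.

2282281228228181228228122822818118118181181

φ(228228122822818181181) expands symbol-by-symbol to 228 228 1 228 228 1 81 228 228 1 228 228 1 81 1 81 1 81 81 1 81; joining the 21 pieces gives the next term.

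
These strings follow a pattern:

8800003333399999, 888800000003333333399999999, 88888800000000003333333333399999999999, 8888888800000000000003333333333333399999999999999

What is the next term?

The n-th term is 2n 8's then 3n+1 0's then 3n+2 3's then 3n+2 9's (n = 1, 2, …).
At n = 5 the blocks have lengths 10, 16, 17, 17.

888888888800000000000000003333333333333333399999999999999999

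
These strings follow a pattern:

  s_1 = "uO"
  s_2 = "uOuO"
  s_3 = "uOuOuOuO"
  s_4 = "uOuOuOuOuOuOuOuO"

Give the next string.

uOuOuOuOuOuOuOuOuOuOuOuOuOuOuOuO

s(k+1) = s(k)·s(k) — each term doubles the last.
So the next term is two copies of uOuOuOuOuOuOuOuO.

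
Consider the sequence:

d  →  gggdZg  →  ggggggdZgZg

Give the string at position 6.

Every step adds ggg to the front and Zg to the end of the previous string.
From ggggggdZgZg, 3 further steps: ggggggdZgZg → gggggggggdZgZgZg → ggggggggggggdZgZgZgZg → (answer).

gggggggggggggggdZgZgZgZgZg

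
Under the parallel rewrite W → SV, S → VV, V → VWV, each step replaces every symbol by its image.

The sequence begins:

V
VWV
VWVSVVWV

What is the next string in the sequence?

Expanding VWVSVVWV: V→VWV, W→SV, V→VWV, S→VV, V→VWV, V→VWV, W→SV, V→VWV. Concatenated: VWV SV VWV VV VWV VWV SV VWV.

VWVSVVWVVVVWVVWVSVVWV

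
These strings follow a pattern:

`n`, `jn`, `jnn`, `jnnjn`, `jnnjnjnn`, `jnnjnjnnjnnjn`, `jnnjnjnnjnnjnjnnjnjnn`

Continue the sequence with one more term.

jnnjnjnnjnnjnjnnjnjnnjnnjnjnnjnnjn

From term 3 onward, concatenate the last term with the second-to-last: jn·n = jnn, jnn·jn = jnnjn, …
The next term joins jnnjnjnnjnnjnjnnjnjnn and jnnjnjnnjnnjn.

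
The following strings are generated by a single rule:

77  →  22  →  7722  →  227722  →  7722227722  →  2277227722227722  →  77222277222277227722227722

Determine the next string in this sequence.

Each term (from the third on) is the two preceding terms concatenated in order: term 3 = 77·22 = 7722.
So term 8 is 2277227722227722·77222277222277227722227722.

227722772222772277222277222277227722227722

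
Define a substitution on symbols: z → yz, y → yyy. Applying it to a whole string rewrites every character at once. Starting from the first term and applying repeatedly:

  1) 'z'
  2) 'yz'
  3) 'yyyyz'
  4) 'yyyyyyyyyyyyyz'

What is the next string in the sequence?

Applying the rule to each of the 14 symbols of yyyyyyyyyyyyyz gives the pieces yyy yyy yyy yyy yyy yyy yyy yyy yyy yyy yyy yyy yyy yz, which concatenate to the answer.

yyyyyyyyyyyyyyyyyyyyyyyyyyyyyyyyyyyyyyyyz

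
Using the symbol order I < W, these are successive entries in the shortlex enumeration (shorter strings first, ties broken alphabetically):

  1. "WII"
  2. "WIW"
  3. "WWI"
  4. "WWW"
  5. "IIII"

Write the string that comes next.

Find the rightmost character of IIII below W, bump it to the next letter, and reset everything to its right to I.

IIIW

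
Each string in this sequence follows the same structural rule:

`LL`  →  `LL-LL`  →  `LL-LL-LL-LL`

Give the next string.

Each string is two copies of the previous one joined by '-'.
Doubling LL-LL-LL-LL with '-' between the halves:

LL-LL-LL-LL-LL-LL-LL-LL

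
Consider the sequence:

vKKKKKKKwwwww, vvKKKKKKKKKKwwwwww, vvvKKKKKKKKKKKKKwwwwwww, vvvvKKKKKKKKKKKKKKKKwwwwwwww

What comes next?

Each string has the form v^{n-2} K^{3n-2} w^{n+2}, where the shown terms are n = 3, 4, 5, 6.
For the next term, n = 7, so the run lengths are 5, 19, 9.

vvvvvKKKKKKKKKKKKKKKKKKKwwwwwwwww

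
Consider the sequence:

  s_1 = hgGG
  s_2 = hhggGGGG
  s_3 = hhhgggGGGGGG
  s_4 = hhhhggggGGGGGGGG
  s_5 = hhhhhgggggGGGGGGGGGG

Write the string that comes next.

The n-th term is n h's then n g's then 2n G's (n = 1, 2, …).
At n = 6 the blocks have lengths 6, 6, 12.

hhhhhhggggggGGGGGGGGGGGG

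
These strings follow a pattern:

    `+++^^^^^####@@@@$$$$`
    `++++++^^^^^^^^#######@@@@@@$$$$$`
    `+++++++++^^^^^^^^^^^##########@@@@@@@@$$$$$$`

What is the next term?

Reading off run lengths: + runs 3, 6, 9; ^ runs 5, 8, 11; # runs 4, 7, 10; @ runs 4, 6, 8; $ runs 4, 5, 6 — each is linear in n (n = 1, 2, …).
At n = 4 the blocks have lengths 12, 14, 13, 10, 7.

++++++++++++^^^^^^^^^^^^^^#############@@@@@@@@@@$$$$$$$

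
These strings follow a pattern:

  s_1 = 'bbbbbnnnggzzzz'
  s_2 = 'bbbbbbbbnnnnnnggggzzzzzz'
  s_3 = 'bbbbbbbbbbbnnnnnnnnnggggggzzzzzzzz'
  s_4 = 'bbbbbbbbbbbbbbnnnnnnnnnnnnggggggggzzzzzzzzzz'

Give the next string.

bbbbbbbbbbbbbbbbbnnnnnnnnnnnnnnnggggggggggzzzzzzzzzzzz

Term n consists of 3n+2 b's, followed by 3n n's, followed by 2n g's, followed by 2n+2 z's (n = 1, 2, …).
For the next term, n = 5, so the run lengths are 17, 15, 10, 12.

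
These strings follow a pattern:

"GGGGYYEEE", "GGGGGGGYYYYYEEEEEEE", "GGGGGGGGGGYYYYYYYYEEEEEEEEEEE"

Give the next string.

GGGGGGGGGGGGGYYYYYYYYYYYEEEEEEEEEEEEEEE

Reading off run lengths: G runs 4, 7, 10; Y runs 2, 5, 8; E runs 3, 7, 11 — each is linear in n (n = 1, 2, …).
At n = 4 the blocks have lengths 13, 11, 15.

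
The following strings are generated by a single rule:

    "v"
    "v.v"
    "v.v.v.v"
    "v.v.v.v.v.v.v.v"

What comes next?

v.v.v.v.v.v.v.v.v.v.v.v.v.v.v.v

Each string is two copies of the previous one joined by '.'.
One more doubling of v.v.v.v.v.v.v.v gives the answer.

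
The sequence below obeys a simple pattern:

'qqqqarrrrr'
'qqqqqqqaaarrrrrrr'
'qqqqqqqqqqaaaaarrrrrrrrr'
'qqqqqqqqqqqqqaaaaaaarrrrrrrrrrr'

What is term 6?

Each string has the form q^{3n+1} a^{2n-1} r^{2n+3} (n = 1, 2, …).
For term 6, n = 6, so the run lengths are 19, 11, 15.

qqqqqqqqqqqqqqqqqqqaaaaaaaaaaarrrrrrrrrrrrrrr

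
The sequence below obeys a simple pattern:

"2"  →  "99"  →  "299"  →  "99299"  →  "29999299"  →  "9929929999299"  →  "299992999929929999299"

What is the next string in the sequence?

Each term (from the third on) is the two preceding terms concatenated in order: term 3 = 2·99 = 299.
Continuing: 9929929999299 · 299992999929929999299 gives term 8.

9929929999299299992999929929999299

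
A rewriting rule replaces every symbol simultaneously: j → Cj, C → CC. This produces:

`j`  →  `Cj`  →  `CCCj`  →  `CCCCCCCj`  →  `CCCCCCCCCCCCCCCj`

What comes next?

Rewriting the 16 symbols of CCCCCCCCCCCCCCCj one by one yields CC CC CC CC CC CC CC CC CC CC CC CC CC CC CC Cj; concatenated:

CCCCCCCCCCCCCCCCCCCCCCCCCCCCCCCj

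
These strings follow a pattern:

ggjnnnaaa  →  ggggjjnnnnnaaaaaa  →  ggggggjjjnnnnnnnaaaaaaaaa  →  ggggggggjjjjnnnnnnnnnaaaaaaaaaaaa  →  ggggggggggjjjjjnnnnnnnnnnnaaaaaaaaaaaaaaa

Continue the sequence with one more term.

Term n consists of 2n g's, followed by n j's, followed by 2n+1 n's, followed by 3n a's (n = 1, 2, …).
Setting n = 6 gives 12, 6, 13, 18 characters in each block.

ggggggggggggjjjjjjnnnnnnnnnnnnnaaaaaaaaaaaaaaaaaa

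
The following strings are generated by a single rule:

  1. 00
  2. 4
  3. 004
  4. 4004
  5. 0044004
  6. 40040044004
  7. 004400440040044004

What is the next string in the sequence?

40040044004004400440040044004

This is a Fibonacci-style word recurrence s(k) = s(k−2)·s(k−1): e.g. 00·4 = 004.
So term 8 is 40040044004·004400440040044004.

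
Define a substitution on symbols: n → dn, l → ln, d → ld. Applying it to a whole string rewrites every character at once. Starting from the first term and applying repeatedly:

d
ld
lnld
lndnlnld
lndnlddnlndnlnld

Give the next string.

Replace each of the 16 characters of lndnlddnlndnlnld in place — ln dn ld dn ln ld ld dn ln dn ld dn ln dn ln ld — and concatenate.

lndnlddnlnldlddnlndnlddnlndnlnld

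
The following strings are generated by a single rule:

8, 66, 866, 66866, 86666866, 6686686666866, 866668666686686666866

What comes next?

Each term (from the third on) is the two preceding terms concatenated in order: term 3 = 8·66 = 866.
So term 8 is 6686686666866·866668666686686666866.

6686686666866866668666686686666866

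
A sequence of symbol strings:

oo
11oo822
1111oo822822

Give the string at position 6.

1111111111oo822822822822822

Every step adds 11 to the front and 822 to the end of the previous string.
From 1111oo822822, 3 further steps: 1111oo822822 → 111111oo822822822 → 11111111oo822822822822 → (answer).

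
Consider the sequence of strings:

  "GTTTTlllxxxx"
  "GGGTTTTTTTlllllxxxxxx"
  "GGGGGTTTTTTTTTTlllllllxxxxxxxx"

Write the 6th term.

Reading off run lengths: G runs 1, 3, 5; T runs 4, 7, 10; l runs 3, 5, 7; x runs 4, 6, 8 — each is linear in n (n = 1, 2, …).
At n = 6 the blocks have lengths 11, 19, 13, 14.

GGGGGGGGGGGTTTTTTTTTTTTTTTTTTTlllllllllllllxxxxxxxxxxxxxx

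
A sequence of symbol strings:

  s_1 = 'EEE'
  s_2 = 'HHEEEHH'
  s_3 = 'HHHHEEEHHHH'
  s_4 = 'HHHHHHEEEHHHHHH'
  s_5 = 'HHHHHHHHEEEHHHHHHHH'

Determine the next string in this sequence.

HHHHHHHHHHEEEHHHHHHHHHH

s(k+1) = HH·s(k)·HH, so each term gains HH as a prefix and HH as a suffix.
One more step from HHHHHHHHEEEHHHHHHHH gives the answer.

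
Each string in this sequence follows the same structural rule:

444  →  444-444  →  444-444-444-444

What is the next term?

s(k+1) = s(k)·-·s(k) — each term doubles the last with '-' between the halves.
One more doubling of 444-444-444-444 gives the answer.

444-444-444-444-444-444-444-444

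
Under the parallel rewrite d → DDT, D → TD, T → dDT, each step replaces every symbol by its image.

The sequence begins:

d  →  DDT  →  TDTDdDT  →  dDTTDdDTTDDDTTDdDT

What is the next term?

φ(dDTTDdDTTDDDTTDdDT) expands symbol-by-symbol to DDT TD dDT dDT TD DDT TD dDT dDT TD TD TD dDT dDT TD DDT TD dDT; joining the 18 pieces gives the next term.

DDTTDdDTdDTTDDDTTDdDTdDTTDTDTDdDTdDTTDDDTTDdDT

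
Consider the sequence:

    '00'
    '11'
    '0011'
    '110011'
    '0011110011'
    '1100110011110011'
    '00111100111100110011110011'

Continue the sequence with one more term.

110011001111001100111100111100110011110011

This is a Fibonacci-style word recurrence s(k) = s(k−2)·s(k−1): e.g. 00·11 = 0011.
Continuing: 1100110011110011 · 00111100111100110011110011 gives term 8.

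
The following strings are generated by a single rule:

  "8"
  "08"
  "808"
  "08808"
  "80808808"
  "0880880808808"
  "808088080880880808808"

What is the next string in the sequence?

Each term (from the third on) is the two preceding terms concatenated in order: term 3 = 8·08 = 808.
Continuing: 0880880808808 · 808088080880880808808 gives term 8.

0880880808808808088080880880808808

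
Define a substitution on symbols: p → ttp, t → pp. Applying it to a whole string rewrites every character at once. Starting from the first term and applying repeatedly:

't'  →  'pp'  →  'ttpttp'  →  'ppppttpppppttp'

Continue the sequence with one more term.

ttpttpttpttpppppttpttpttpttpttpppppttp

Applying the rule to each of the 14 symbols of ppppttpppppttp gives the pieces ttp ttp ttp ttp pp pp ttp ttp ttp ttp ttp pp pp ttp, which concatenate to the answer.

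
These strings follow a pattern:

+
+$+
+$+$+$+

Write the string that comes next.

Each string is two copies of the previous one joined by '$'.
Doubling +$+$+$+ with '$' between the halves:

+$+$+$+$+$+$+$+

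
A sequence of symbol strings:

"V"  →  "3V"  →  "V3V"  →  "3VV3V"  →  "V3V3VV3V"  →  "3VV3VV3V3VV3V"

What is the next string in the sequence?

V3V3VV3V3VV3VV3V3VV3V

This is a Fibonacci-style word recurrence s(k) = s(k−2)·s(k−1): e.g. V·3V = V3V.
The next term joins V3V3VV3V and 3VV3VV3V3VV3V.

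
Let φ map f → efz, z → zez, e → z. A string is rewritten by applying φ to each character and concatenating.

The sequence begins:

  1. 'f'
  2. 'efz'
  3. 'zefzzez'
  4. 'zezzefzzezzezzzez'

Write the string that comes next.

zezzzezzezzefzzezzezzzezzezzzezzezzezzzez

φ(zezzefzzezzezzzez) expands symbol-by-symbol to zez z zez zez z efz zez zez z zez zez z zez zez zez z zez; joining the 17 pieces gives the next term.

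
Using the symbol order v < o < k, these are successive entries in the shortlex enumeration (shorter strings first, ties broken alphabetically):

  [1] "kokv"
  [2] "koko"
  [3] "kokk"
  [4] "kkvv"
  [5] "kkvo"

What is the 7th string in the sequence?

Continuing the enumeration 2 steps past kkvo: kkvo → kkvk → (answer).

kkov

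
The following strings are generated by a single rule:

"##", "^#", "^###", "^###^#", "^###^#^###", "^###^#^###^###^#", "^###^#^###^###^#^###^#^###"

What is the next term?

This is a Fibonacci-style word recurrence s(k) = s(k−1)·s(k−2): e.g. ^#·## = ^###.
So term 8 is ^###^#^###^###^#^###^#^###·^###^#^###^###^#.

^###^#^###^###^#^###^#^###^###^#^###^###^#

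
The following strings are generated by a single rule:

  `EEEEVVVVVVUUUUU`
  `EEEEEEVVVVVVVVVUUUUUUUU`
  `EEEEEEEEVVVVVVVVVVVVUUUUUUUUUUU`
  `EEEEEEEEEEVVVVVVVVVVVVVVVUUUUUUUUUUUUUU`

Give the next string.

Reading off run lengths: E runs 4, 6, 8, 10; V runs 6, 9, 12, 15; U runs 5, 8, 11, 14 — each is linear in n, where the shown terms are n = 2, 3, 4, 5.
For the next term, n = 6, so the run lengths are 12, 18, 17.

EEEEEEEEEEEEVVVVVVVVVVVVVVVVVVUUUUUUUUUUUUUUUUU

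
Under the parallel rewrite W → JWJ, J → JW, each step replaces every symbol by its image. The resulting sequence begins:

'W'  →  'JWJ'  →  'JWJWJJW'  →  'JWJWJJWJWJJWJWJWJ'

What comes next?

Rewriting the 17 symbols of JWJWJJWJWJJWJWJWJ one by one yields JW JWJ JW JWJ JW JW JWJ JW JWJ JW JW JWJ JW JWJ JW JWJ JW; concatenated:

JWJWJJWJWJJWJWJWJJWJWJJWJWJWJJWJWJJWJWJJW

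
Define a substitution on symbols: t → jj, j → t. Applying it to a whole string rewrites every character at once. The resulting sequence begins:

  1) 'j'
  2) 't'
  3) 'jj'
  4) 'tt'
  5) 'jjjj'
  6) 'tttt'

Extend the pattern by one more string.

jjjjjjjj

Expanding tttt: t→jj, t→jj, t→jj, t→jj. Concatenated: jj jj jj jj.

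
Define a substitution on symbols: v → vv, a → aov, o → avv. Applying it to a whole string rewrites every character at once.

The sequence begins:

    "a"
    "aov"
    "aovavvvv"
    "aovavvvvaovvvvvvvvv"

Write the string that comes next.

Replace each of the 19 characters of aovavvvvaovvvvvvvvv in place — aov avv vv aov vv vv vv vv aov avv vv vv vv vv vv vv vv vv vv — and concatenate.

aovavvvvaovvvvvvvvvaovavvvvvvvvvvvvvvvvvvvv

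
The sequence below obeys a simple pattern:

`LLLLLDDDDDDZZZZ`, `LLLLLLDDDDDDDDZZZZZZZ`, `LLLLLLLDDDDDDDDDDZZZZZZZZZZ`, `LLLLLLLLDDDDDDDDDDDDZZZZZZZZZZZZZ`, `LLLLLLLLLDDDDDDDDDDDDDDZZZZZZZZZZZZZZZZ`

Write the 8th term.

LLLLLLLLLLLLDDDDDDDDDDDDDDDDDDDDZZZZZZZZZZZZZZZZZZZZZZZZZ

Reading off run lengths: L runs 5, 6, 7, 8, 9; D runs 6, 8, 10, 12, 14; Z runs 4, 7, 10, 13, 16 — each is linear in n, where the shown terms are n = 2, 3, 4, 5, 6.
For term 8, n = 9, so the run lengths are 12, 20, 25.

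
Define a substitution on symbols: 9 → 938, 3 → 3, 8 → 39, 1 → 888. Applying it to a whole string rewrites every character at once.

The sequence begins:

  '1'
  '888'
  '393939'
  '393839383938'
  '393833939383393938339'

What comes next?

φ(393833939383393938339) expands symbol-by-symbol to 3 938 3 39 3 3 938 3 938 3 39 3 3 938 3 938 3 39 3 3 938; joining the 21 pieces gives the next term.

393833933938393833933938393833933938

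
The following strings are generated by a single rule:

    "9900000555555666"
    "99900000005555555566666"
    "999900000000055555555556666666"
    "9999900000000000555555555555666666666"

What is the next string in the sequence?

99999900000000000005555555555555566666666666

The n-th term is n 9's then 2n+1 0's then 2n+2 5's then 2n-1 6's, where the shown terms are n = 2, 3, 4, 5.
For the next term, n = 6, so the run lengths are 6, 13, 14, 11.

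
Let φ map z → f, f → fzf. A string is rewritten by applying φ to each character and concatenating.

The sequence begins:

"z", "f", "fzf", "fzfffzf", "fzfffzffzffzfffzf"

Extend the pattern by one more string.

fzfffzffzffzfffzffzfffzffzfffzffzffzfffzf

Applying the rule to each of the 17 symbols of fzfffzffzffzfffzf gives the pieces fzf f fzf fzf fzf f fzf fzf f fzf fzf f fzf fzf fzf f fzf, which concatenate to the answer.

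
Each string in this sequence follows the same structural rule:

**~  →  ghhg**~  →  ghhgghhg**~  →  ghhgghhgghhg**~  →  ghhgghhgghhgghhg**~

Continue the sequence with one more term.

Every step adds ghhg at the front: s(k+1) = ghhg·s(k).
So the next term is ghhg·ghhgghhgghhgghhg**~.

ghhgghhgghhgghhgghhg**~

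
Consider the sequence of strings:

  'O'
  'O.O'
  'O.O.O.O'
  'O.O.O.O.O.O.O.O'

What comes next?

s(k+1) = s(k)·.·s(k) — each term doubles the last with '.' between the halves.
One more doubling of O.O.O.O.O.O.O.O gives the answer.

O.O.O.O.O.O.O.O.O.O.O.O.O.O.O.O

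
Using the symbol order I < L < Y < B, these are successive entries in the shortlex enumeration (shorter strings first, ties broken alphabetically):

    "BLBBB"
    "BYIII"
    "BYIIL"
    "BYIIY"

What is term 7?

BYILL

Advancing 3 positions from BYIIY through BYIIY → BYIIB → BYILI reaches term 7.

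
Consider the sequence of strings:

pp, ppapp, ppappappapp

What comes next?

ppappappappappappappapp

Each string is two copies of the previous one joined by 'a'.
One more doubling of ppappappapp gives the answer.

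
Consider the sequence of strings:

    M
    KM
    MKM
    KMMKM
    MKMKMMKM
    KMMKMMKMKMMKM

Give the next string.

This is a Fibonacci-style word recurrence s(k) = s(k−2)·s(k−1): e.g. M·KM = MKM.
So term 7 is MKMKMMKM·KMMKMMKMKMMKM.

MKMKMMKMKMMKMMKMKMMKM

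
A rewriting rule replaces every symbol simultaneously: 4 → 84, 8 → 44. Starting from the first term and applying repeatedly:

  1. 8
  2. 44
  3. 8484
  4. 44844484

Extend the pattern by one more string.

8484448484844484

Expanding 44844484: 4→84, 4→84, 8→44, 4→84, 4→84, 4→84, 8→44, 4→84. Concatenated: 84 84 44 84 84 84 44 84.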